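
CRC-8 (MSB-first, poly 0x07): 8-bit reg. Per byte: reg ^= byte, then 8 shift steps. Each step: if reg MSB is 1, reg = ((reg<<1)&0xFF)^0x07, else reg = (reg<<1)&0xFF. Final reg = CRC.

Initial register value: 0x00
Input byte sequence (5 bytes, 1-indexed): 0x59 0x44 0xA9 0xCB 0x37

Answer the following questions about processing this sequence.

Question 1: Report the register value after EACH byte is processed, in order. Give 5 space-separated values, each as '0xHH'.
0x88 0x6A 0x47 0xAD 0xCF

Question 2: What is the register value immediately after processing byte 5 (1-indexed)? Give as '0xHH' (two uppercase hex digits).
After byte 1 (0x59): reg=0x88
After byte 2 (0x44): reg=0x6A
After byte 3 (0xA9): reg=0x47
After byte 4 (0xCB): reg=0xAD
After byte 5 (0x37): reg=0xCF

Answer: 0xCF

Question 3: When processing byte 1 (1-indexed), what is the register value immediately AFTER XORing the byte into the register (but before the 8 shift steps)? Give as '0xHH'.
Register before byte 1: 0x00
Byte 1: 0x59
0x00 XOR 0x59 = 0x59

Answer: 0x59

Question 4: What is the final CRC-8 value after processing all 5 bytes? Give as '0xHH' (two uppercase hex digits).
Answer: 0xCF

Derivation:
After byte 1 (0x59): reg=0x88
After byte 2 (0x44): reg=0x6A
After byte 3 (0xA9): reg=0x47
After byte 4 (0xCB): reg=0xAD
After byte 5 (0x37): reg=0xCF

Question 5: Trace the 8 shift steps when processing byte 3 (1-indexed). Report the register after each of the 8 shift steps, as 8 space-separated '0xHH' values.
After byte 1 (0x59): reg=0x88
After byte 2 (0x44): reg=0x6A
Register before byte 3: 0x6A
After XOR with byte 0xA9: 0xC3

Answer: 0x81 0x05 0x0A 0x14 0x28 0x50 0xA0 0x47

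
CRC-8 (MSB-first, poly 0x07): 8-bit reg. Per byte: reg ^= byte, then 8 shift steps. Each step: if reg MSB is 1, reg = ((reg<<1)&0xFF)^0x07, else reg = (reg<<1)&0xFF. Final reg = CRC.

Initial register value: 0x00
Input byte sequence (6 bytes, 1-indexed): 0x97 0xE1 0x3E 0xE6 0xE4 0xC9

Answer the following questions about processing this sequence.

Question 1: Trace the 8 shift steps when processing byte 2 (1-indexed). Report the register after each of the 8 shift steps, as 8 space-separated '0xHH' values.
Answer: 0x1A 0x34 0x68 0xD0 0xA7 0x49 0x92 0x23

Derivation:
After byte 1 (0x97): reg=0xEC
Register before byte 2: 0xEC
After XOR with byte 0xE1: 0x0D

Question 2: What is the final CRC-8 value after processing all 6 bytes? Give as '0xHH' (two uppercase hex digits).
Answer: 0x4C

Derivation:
After byte 1 (0x97): reg=0xEC
After byte 2 (0xE1): reg=0x23
After byte 3 (0x3E): reg=0x53
After byte 4 (0xE6): reg=0x02
After byte 5 (0xE4): reg=0xBC
After byte 6 (0xC9): reg=0x4C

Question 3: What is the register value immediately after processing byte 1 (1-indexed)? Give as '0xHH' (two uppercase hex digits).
After byte 1 (0x97): reg=0xEC

Answer: 0xEC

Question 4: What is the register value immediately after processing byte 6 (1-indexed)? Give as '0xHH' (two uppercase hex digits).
After byte 1 (0x97): reg=0xEC
After byte 2 (0xE1): reg=0x23
After byte 3 (0x3E): reg=0x53
After byte 4 (0xE6): reg=0x02
After byte 5 (0xE4): reg=0xBC
After byte 6 (0xC9): reg=0x4C

Answer: 0x4C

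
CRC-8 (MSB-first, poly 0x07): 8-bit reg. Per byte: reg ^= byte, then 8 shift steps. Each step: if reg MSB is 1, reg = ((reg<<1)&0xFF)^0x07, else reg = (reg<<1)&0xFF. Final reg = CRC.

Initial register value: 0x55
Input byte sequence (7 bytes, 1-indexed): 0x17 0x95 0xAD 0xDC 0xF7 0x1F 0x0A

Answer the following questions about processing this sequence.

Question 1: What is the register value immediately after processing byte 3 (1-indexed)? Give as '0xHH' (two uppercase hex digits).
Answer: 0xBA

Derivation:
After byte 1 (0x17): reg=0xC9
After byte 2 (0x95): reg=0x93
After byte 3 (0xAD): reg=0xBA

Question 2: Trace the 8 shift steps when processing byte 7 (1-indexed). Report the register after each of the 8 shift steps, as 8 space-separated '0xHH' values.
After byte 1 (0x17): reg=0xC9
After byte 2 (0x95): reg=0x93
After byte 3 (0xAD): reg=0xBA
After byte 4 (0xDC): reg=0x35
After byte 5 (0xF7): reg=0x40
After byte 6 (0x1F): reg=0x9A
Register before byte 7: 0x9A
After XOR with byte 0x0A: 0x90

Answer: 0x27 0x4E 0x9C 0x3F 0x7E 0xFC 0xFF 0xF9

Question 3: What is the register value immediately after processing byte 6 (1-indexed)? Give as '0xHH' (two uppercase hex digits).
Answer: 0x9A

Derivation:
After byte 1 (0x17): reg=0xC9
After byte 2 (0x95): reg=0x93
After byte 3 (0xAD): reg=0xBA
After byte 4 (0xDC): reg=0x35
After byte 5 (0xF7): reg=0x40
After byte 6 (0x1F): reg=0x9A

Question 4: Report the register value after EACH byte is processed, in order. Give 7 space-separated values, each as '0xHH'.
0xC9 0x93 0xBA 0x35 0x40 0x9A 0xF9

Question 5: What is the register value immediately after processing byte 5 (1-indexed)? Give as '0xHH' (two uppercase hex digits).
After byte 1 (0x17): reg=0xC9
After byte 2 (0x95): reg=0x93
After byte 3 (0xAD): reg=0xBA
After byte 4 (0xDC): reg=0x35
After byte 5 (0xF7): reg=0x40

Answer: 0x40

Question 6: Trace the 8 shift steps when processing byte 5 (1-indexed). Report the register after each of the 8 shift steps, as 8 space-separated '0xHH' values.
Answer: 0x83 0x01 0x02 0x04 0x08 0x10 0x20 0x40

Derivation:
After byte 1 (0x17): reg=0xC9
After byte 2 (0x95): reg=0x93
After byte 3 (0xAD): reg=0xBA
After byte 4 (0xDC): reg=0x35
Register before byte 5: 0x35
After XOR with byte 0xF7: 0xC2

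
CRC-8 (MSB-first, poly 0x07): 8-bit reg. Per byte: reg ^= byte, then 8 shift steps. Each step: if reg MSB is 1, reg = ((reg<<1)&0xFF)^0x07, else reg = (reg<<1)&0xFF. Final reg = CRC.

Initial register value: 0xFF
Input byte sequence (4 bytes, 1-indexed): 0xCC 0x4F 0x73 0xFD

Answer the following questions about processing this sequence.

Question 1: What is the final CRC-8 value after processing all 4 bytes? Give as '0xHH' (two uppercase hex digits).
Answer: 0x32

Derivation:
After byte 1 (0xCC): reg=0x99
After byte 2 (0x4F): reg=0x2C
After byte 3 (0x73): reg=0x9A
After byte 4 (0xFD): reg=0x32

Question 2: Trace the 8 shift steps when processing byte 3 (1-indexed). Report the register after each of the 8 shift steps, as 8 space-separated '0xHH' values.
After byte 1 (0xCC): reg=0x99
After byte 2 (0x4F): reg=0x2C
Register before byte 3: 0x2C
After XOR with byte 0x73: 0x5F

Answer: 0xBE 0x7B 0xF6 0xEB 0xD1 0xA5 0x4D 0x9A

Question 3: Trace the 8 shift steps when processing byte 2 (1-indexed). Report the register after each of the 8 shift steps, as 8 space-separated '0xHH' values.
After byte 1 (0xCC): reg=0x99
Register before byte 2: 0x99
After XOR with byte 0x4F: 0xD6

Answer: 0xAB 0x51 0xA2 0x43 0x86 0x0B 0x16 0x2C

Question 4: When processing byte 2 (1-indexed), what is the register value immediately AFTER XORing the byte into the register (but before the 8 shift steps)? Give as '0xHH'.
Register before byte 2: 0x99
Byte 2: 0x4F
0x99 XOR 0x4F = 0xD6

Answer: 0xD6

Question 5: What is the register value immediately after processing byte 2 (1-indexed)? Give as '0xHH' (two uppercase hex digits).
Answer: 0x2C

Derivation:
After byte 1 (0xCC): reg=0x99
After byte 2 (0x4F): reg=0x2C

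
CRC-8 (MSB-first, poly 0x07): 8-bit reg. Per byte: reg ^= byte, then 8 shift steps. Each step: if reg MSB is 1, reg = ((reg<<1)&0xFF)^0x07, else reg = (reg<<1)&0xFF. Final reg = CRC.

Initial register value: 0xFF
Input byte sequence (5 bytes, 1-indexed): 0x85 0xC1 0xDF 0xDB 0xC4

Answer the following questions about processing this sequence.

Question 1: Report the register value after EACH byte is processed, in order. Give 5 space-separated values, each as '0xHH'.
0x61 0x69 0x0B 0x3E 0xE8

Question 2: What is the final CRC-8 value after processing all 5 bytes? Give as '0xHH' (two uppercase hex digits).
Answer: 0xE8

Derivation:
After byte 1 (0x85): reg=0x61
After byte 2 (0xC1): reg=0x69
After byte 3 (0xDF): reg=0x0B
After byte 4 (0xDB): reg=0x3E
After byte 5 (0xC4): reg=0xE8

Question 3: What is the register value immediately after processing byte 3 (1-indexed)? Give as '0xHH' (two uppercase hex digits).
After byte 1 (0x85): reg=0x61
After byte 2 (0xC1): reg=0x69
After byte 3 (0xDF): reg=0x0B

Answer: 0x0B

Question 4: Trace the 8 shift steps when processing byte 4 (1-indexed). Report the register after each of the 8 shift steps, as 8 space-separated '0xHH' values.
Answer: 0xA7 0x49 0x92 0x23 0x46 0x8C 0x1F 0x3E

Derivation:
After byte 1 (0x85): reg=0x61
After byte 2 (0xC1): reg=0x69
After byte 3 (0xDF): reg=0x0B
Register before byte 4: 0x0B
After XOR with byte 0xDB: 0xD0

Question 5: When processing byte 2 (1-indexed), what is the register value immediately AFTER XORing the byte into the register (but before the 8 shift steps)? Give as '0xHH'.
Register before byte 2: 0x61
Byte 2: 0xC1
0x61 XOR 0xC1 = 0xA0

Answer: 0xA0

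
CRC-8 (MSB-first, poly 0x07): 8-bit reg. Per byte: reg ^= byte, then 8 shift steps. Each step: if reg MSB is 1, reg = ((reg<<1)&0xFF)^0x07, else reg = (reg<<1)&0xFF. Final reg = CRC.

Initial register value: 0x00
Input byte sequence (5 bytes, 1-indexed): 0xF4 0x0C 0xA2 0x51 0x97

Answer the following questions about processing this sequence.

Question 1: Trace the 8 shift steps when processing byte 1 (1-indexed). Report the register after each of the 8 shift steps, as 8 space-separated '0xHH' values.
Answer: 0xEF 0xD9 0xB5 0x6D 0xDA 0xB3 0x61 0xC2

Derivation:
Register before byte 1: 0x00
After XOR with byte 0xF4: 0xF4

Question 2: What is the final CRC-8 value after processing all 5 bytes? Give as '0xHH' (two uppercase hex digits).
Answer: 0x05

Derivation:
After byte 1 (0xF4): reg=0xC2
After byte 2 (0x0C): reg=0x64
After byte 3 (0xA2): reg=0x5C
After byte 4 (0x51): reg=0x23
After byte 5 (0x97): reg=0x05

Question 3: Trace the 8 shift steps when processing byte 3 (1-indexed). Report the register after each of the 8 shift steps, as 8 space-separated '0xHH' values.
After byte 1 (0xF4): reg=0xC2
After byte 2 (0x0C): reg=0x64
Register before byte 3: 0x64
After XOR with byte 0xA2: 0xC6

Answer: 0x8B 0x11 0x22 0x44 0x88 0x17 0x2E 0x5C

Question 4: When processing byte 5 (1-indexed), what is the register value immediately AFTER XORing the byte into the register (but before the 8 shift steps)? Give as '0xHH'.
Answer: 0xB4

Derivation:
Register before byte 5: 0x23
Byte 5: 0x97
0x23 XOR 0x97 = 0xB4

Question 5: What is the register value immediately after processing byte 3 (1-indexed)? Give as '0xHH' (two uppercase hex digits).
Answer: 0x5C

Derivation:
After byte 1 (0xF4): reg=0xC2
After byte 2 (0x0C): reg=0x64
After byte 3 (0xA2): reg=0x5C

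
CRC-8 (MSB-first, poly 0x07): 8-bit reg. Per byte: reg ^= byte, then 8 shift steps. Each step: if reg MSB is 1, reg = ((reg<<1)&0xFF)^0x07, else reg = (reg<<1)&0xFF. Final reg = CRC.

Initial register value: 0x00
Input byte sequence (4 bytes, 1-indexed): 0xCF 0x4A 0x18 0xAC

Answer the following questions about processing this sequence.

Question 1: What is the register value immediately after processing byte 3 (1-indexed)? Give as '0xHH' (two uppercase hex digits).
Answer: 0x5B

Derivation:
After byte 1 (0xCF): reg=0x63
After byte 2 (0x4A): reg=0xDF
After byte 3 (0x18): reg=0x5B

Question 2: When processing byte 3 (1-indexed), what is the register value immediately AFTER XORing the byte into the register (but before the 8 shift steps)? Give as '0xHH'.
Register before byte 3: 0xDF
Byte 3: 0x18
0xDF XOR 0x18 = 0xC7

Answer: 0xC7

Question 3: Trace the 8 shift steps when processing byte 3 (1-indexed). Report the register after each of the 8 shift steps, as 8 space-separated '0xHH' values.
Answer: 0x89 0x15 0x2A 0x54 0xA8 0x57 0xAE 0x5B

Derivation:
After byte 1 (0xCF): reg=0x63
After byte 2 (0x4A): reg=0xDF
Register before byte 3: 0xDF
After XOR with byte 0x18: 0xC7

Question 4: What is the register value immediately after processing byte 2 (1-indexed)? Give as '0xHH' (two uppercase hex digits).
Answer: 0xDF

Derivation:
After byte 1 (0xCF): reg=0x63
After byte 2 (0x4A): reg=0xDF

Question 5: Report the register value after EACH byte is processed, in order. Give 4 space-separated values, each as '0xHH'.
0x63 0xDF 0x5B 0xCB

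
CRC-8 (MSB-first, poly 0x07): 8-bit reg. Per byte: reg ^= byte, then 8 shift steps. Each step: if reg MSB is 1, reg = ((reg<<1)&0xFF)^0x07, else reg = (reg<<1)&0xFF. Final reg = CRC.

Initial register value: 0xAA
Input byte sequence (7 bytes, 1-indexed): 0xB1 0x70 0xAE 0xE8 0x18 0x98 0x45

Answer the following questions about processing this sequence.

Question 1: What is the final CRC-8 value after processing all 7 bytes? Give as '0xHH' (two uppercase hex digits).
Answer: 0x9F

Derivation:
After byte 1 (0xB1): reg=0x41
After byte 2 (0x70): reg=0x97
After byte 3 (0xAE): reg=0xAF
After byte 4 (0xE8): reg=0xD2
After byte 5 (0x18): reg=0x78
After byte 6 (0x98): reg=0xAE
After byte 7 (0x45): reg=0x9F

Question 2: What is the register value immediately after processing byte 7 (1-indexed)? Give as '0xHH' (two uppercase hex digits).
After byte 1 (0xB1): reg=0x41
After byte 2 (0x70): reg=0x97
After byte 3 (0xAE): reg=0xAF
After byte 4 (0xE8): reg=0xD2
After byte 5 (0x18): reg=0x78
After byte 6 (0x98): reg=0xAE
After byte 7 (0x45): reg=0x9F

Answer: 0x9F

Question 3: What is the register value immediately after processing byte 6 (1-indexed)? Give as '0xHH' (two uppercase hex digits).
After byte 1 (0xB1): reg=0x41
After byte 2 (0x70): reg=0x97
After byte 3 (0xAE): reg=0xAF
After byte 4 (0xE8): reg=0xD2
After byte 5 (0x18): reg=0x78
After byte 6 (0x98): reg=0xAE

Answer: 0xAE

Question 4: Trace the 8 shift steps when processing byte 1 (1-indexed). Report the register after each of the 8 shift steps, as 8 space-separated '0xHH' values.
Register before byte 1: 0xAA
After XOR with byte 0xB1: 0x1B

Answer: 0x36 0x6C 0xD8 0xB7 0x69 0xD2 0xA3 0x41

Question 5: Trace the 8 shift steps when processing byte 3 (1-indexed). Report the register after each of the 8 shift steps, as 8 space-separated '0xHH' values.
After byte 1 (0xB1): reg=0x41
After byte 2 (0x70): reg=0x97
Register before byte 3: 0x97
After XOR with byte 0xAE: 0x39

Answer: 0x72 0xE4 0xCF 0x99 0x35 0x6A 0xD4 0xAF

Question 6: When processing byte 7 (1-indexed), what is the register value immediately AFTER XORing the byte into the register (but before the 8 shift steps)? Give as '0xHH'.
Answer: 0xEB

Derivation:
Register before byte 7: 0xAE
Byte 7: 0x45
0xAE XOR 0x45 = 0xEB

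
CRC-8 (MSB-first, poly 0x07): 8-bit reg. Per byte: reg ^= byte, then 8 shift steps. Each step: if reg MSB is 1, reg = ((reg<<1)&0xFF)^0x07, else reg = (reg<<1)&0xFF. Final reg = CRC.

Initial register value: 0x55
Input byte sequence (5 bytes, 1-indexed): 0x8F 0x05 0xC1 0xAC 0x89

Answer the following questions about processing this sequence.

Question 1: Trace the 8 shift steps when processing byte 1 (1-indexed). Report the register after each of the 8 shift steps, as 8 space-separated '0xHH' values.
Answer: 0xB3 0x61 0xC2 0x83 0x01 0x02 0x04 0x08

Derivation:
Register before byte 1: 0x55
After XOR with byte 0x8F: 0xDA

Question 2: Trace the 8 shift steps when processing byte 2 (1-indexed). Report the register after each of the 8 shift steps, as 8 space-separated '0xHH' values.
Answer: 0x1A 0x34 0x68 0xD0 0xA7 0x49 0x92 0x23

Derivation:
After byte 1 (0x8F): reg=0x08
Register before byte 2: 0x08
After XOR with byte 0x05: 0x0D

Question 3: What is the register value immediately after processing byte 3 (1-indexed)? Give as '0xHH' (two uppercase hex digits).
Answer: 0xA0

Derivation:
After byte 1 (0x8F): reg=0x08
After byte 2 (0x05): reg=0x23
After byte 3 (0xC1): reg=0xA0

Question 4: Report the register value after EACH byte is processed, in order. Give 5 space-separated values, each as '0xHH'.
0x08 0x23 0xA0 0x24 0x4A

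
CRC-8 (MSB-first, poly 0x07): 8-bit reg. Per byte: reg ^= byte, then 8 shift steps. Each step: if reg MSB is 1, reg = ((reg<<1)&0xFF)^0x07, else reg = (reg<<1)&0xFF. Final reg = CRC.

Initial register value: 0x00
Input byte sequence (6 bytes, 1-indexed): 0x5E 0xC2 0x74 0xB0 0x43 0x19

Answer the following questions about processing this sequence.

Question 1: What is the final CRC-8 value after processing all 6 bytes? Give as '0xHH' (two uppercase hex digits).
After byte 1 (0x5E): reg=0x9D
After byte 2 (0xC2): reg=0x9A
After byte 3 (0x74): reg=0x84
After byte 4 (0xB0): reg=0x8C
After byte 5 (0x43): reg=0x63
After byte 6 (0x19): reg=0x61

Answer: 0x61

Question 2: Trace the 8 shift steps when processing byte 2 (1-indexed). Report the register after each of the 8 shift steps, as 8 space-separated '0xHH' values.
After byte 1 (0x5E): reg=0x9D
Register before byte 2: 0x9D
After XOR with byte 0xC2: 0x5F

Answer: 0xBE 0x7B 0xF6 0xEB 0xD1 0xA5 0x4D 0x9A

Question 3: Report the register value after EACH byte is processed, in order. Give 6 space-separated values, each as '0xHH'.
0x9D 0x9A 0x84 0x8C 0x63 0x61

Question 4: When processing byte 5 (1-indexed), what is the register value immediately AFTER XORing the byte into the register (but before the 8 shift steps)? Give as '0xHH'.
Register before byte 5: 0x8C
Byte 5: 0x43
0x8C XOR 0x43 = 0xCF

Answer: 0xCF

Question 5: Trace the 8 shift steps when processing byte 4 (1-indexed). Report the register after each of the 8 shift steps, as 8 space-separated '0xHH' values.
After byte 1 (0x5E): reg=0x9D
After byte 2 (0xC2): reg=0x9A
After byte 3 (0x74): reg=0x84
Register before byte 4: 0x84
After XOR with byte 0xB0: 0x34

Answer: 0x68 0xD0 0xA7 0x49 0x92 0x23 0x46 0x8C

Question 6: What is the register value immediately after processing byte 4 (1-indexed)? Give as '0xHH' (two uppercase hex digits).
Answer: 0x8C

Derivation:
After byte 1 (0x5E): reg=0x9D
After byte 2 (0xC2): reg=0x9A
After byte 3 (0x74): reg=0x84
After byte 4 (0xB0): reg=0x8C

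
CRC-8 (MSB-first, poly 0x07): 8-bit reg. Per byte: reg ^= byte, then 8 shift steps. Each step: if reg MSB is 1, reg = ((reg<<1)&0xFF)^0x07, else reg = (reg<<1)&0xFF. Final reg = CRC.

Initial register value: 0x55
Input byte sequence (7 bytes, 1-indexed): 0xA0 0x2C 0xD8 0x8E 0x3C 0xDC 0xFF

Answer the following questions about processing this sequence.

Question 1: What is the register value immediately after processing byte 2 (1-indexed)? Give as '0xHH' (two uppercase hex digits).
After byte 1 (0xA0): reg=0xC5
After byte 2 (0x2C): reg=0x91

Answer: 0x91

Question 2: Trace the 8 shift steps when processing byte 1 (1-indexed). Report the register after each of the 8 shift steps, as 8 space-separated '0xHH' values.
Answer: 0xED 0xDD 0xBD 0x7D 0xFA 0xF3 0xE1 0xC5

Derivation:
Register before byte 1: 0x55
After XOR with byte 0xA0: 0xF5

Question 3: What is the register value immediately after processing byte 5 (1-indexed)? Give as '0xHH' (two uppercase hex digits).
Answer: 0x68

Derivation:
After byte 1 (0xA0): reg=0xC5
After byte 2 (0x2C): reg=0x91
After byte 3 (0xD8): reg=0xF8
After byte 4 (0x8E): reg=0x45
After byte 5 (0x3C): reg=0x68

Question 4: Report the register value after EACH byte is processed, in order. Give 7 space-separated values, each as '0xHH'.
0xC5 0x91 0xF8 0x45 0x68 0x05 0xE8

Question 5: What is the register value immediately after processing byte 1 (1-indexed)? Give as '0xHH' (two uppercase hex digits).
Answer: 0xC5

Derivation:
After byte 1 (0xA0): reg=0xC5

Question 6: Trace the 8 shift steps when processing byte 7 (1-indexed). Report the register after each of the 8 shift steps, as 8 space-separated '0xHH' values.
After byte 1 (0xA0): reg=0xC5
After byte 2 (0x2C): reg=0x91
After byte 3 (0xD8): reg=0xF8
After byte 4 (0x8E): reg=0x45
After byte 5 (0x3C): reg=0x68
After byte 6 (0xDC): reg=0x05
Register before byte 7: 0x05
After XOR with byte 0xFF: 0xFA

Answer: 0xF3 0xE1 0xC5 0x8D 0x1D 0x3A 0x74 0xE8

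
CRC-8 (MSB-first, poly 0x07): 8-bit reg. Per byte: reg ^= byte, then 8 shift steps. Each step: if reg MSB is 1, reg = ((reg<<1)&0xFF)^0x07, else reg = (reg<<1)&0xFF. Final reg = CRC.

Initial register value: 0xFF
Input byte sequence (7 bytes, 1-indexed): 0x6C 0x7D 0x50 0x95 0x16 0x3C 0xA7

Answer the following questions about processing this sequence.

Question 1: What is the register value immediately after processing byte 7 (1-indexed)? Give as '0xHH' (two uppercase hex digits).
Answer: 0x6A

Derivation:
After byte 1 (0x6C): reg=0xF0
After byte 2 (0x7D): reg=0xAA
After byte 3 (0x50): reg=0xE8
After byte 4 (0x95): reg=0x74
After byte 5 (0x16): reg=0x29
After byte 6 (0x3C): reg=0x6B
After byte 7 (0xA7): reg=0x6A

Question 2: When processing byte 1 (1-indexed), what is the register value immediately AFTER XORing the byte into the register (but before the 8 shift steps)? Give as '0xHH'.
Answer: 0x93

Derivation:
Register before byte 1: 0xFF
Byte 1: 0x6C
0xFF XOR 0x6C = 0x93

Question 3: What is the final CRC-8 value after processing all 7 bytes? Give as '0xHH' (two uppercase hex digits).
After byte 1 (0x6C): reg=0xF0
After byte 2 (0x7D): reg=0xAA
After byte 3 (0x50): reg=0xE8
After byte 4 (0x95): reg=0x74
After byte 5 (0x16): reg=0x29
After byte 6 (0x3C): reg=0x6B
After byte 7 (0xA7): reg=0x6A

Answer: 0x6A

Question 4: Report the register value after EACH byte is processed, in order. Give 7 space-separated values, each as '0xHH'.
0xF0 0xAA 0xE8 0x74 0x29 0x6B 0x6A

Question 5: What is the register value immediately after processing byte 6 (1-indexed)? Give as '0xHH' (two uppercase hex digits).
Answer: 0x6B

Derivation:
After byte 1 (0x6C): reg=0xF0
After byte 2 (0x7D): reg=0xAA
After byte 3 (0x50): reg=0xE8
After byte 4 (0x95): reg=0x74
After byte 5 (0x16): reg=0x29
After byte 6 (0x3C): reg=0x6B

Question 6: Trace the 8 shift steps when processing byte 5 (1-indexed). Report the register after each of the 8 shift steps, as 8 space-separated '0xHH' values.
After byte 1 (0x6C): reg=0xF0
After byte 2 (0x7D): reg=0xAA
After byte 3 (0x50): reg=0xE8
After byte 4 (0x95): reg=0x74
Register before byte 5: 0x74
After XOR with byte 0x16: 0x62

Answer: 0xC4 0x8F 0x19 0x32 0x64 0xC8 0x97 0x29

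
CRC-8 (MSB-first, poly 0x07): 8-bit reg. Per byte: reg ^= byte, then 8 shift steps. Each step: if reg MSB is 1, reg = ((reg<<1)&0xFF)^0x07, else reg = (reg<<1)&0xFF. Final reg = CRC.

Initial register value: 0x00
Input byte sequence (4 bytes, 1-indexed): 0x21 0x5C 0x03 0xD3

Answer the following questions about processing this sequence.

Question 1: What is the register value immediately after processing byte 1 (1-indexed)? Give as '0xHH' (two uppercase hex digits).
After byte 1 (0x21): reg=0xE7

Answer: 0xE7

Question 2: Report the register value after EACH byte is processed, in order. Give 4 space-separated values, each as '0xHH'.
0xE7 0x28 0xD1 0x0E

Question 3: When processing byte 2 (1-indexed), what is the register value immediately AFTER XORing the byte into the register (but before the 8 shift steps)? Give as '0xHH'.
Answer: 0xBB

Derivation:
Register before byte 2: 0xE7
Byte 2: 0x5C
0xE7 XOR 0x5C = 0xBB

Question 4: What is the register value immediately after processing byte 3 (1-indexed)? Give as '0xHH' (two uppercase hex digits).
Answer: 0xD1

Derivation:
After byte 1 (0x21): reg=0xE7
After byte 2 (0x5C): reg=0x28
After byte 3 (0x03): reg=0xD1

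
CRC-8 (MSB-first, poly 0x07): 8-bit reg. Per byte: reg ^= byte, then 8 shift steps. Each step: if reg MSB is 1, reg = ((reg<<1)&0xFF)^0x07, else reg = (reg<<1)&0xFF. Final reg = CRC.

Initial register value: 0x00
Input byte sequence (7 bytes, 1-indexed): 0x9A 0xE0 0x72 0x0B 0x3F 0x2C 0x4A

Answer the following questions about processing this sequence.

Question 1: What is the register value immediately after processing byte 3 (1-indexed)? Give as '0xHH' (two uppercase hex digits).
After byte 1 (0x9A): reg=0xCF
After byte 2 (0xE0): reg=0xCD
After byte 3 (0x72): reg=0x34

Answer: 0x34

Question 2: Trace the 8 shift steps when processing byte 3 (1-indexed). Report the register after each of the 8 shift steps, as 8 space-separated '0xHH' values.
After byte 1 (0x9A): reg=0xCF
After byte 2 (0xE0): reg=0xCD
Register before byte 3: 0xCD
After XOR with byte 0x72: 0xBF

Answer: 0x79 0xF2 0xE3 0xC1 0x85 0x0D 0x1A 0x34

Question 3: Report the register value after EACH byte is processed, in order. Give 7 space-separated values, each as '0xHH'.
0xCF 0xCD 0x34 0xBD 0x87 0x58 0x7E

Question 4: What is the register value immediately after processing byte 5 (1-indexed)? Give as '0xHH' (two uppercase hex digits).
After byte 1 (0x9A): reg=0xCF
After byte 2 (0xE0): reg=0xCD
After byte 3 (0x72): reg=0x34
After byte 4 (0x0B): reg=0xBD
After byte 5 (0x3F): reg=0x87

Answer: 0x87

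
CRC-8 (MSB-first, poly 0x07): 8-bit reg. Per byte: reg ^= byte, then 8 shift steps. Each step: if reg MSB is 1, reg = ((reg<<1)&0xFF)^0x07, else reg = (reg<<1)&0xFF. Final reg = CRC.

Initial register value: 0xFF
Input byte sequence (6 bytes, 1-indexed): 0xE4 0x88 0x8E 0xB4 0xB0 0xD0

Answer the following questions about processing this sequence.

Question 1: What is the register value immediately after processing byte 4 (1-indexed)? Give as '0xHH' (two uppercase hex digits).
After byte 1 (0xE4): reg=0x41
After byte 2 (0x88): reg=0x71
After byte 3 (0x8E): reg=0xF3
After byte 4 (0xB4): reg=0xD2

Answer: 0xD2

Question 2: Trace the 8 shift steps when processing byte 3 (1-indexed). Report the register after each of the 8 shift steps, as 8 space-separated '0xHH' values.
Answer: 0xF9 0xF5 0xED 0xDD 0xBD 0x7D 0xFA 0xF3

Derivation:
After byte 1 (0xE4): reg=0x41
After byte 2 (0x88): reg=0x71
Register before byte 3: 0x71
After XOR with byte 0x8E: 0xFF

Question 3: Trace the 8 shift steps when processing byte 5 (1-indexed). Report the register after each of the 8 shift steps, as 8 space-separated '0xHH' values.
Answer: 0xC4 0x8F 0x19 0x32 0x64 0xC8 0x97 0x29

Derivation:
After byte 1 (0xE4): reg=0x41
After byte 2 (0x88): reg=0x71
After byte 3 (0x8E): reg=0xF3
After byte 4 (0xB4): reg=0xD2
Register before byte 5: 0xD2
After XOR with byte 0xB0: 0x62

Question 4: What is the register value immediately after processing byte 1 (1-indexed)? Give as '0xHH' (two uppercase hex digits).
After byte 1 (0xE4): reg=0x41

Answer: 0x41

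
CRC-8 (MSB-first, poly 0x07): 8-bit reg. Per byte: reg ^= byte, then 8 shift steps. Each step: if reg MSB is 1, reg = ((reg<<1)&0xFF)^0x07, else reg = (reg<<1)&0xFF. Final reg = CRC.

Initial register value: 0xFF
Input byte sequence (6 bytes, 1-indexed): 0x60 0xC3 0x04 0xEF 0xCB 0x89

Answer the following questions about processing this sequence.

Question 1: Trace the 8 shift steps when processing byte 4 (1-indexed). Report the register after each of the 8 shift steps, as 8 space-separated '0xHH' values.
Answer: 0x99 0x35 0x6A 0xD4 0xAF 0x59 0xB2 0x63

Derivation:
After byte 1 (0x60): reg=0xD4
After byte 2 (0xC3): reg=0x65
After byte 3 (0x04): reg=0x20
Register before byte 4: 0x20
After XOR with byte 0xEF: 0xCF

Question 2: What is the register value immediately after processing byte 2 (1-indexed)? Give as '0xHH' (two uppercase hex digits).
After byte 1 (0x60): reg=0xD4
After byte 2 (0xC3): reg=0x65

Answer: 0x65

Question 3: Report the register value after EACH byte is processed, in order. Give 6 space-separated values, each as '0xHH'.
0xD4 0x65 0x20 0x63 0x51 0x06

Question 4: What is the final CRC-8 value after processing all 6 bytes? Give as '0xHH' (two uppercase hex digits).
After byte 1 (0x60): reg=0xD4
After byte 2 (0xC3): reg=0x65
After byte 3 (0x04): reg=0x20
After byte 4 (0xEF): reg=0x63
After byte 5 (0xCB): reg=0x51
After byte 6 (0x89): reg=0x06

Answer: 0x06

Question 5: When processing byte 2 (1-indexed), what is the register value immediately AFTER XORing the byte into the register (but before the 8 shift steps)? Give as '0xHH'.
Register before byte 2: 0xD4
Byte 2: 0xC3
0xD4 XOR 0xC3 = 0x17

Answer: 0x17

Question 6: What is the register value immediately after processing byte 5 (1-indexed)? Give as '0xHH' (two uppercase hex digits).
After byte 1 (0x60): reg=0xD4
After byte 2 (0xC3): reg=0x65
After byte 3 (0x04): reg=0x20
After byte 4 (0xEF): reg=0x63
After byte 5 (0xCB): reg=0x51

Answer: 0x51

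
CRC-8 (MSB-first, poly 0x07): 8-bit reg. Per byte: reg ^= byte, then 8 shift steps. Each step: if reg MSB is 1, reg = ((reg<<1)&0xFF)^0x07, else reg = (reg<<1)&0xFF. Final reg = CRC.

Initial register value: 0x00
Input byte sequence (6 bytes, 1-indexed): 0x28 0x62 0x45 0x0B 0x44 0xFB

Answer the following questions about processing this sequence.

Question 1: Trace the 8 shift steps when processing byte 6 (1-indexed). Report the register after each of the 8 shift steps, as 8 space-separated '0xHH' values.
After byte 1 (0x28): reg=0xD8
After byte 2 (0x62): reg=0x2F
After byte 3 (0x45): reg=0x11
After byte 4 (0x0B): reg=0x46
After byte 5 (0x44): reg=0x0E
Register before byte 6: 0x0E
After XOR with byte 0xFB: 0xF5

Answer: 0xED 0xDD 0xBD 0x7D 0xFA 0xF3 0xE1 0xC5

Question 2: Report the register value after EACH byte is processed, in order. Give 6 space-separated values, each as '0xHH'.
0xD8 0x2F 0x11 0x46 0x0E 0xC5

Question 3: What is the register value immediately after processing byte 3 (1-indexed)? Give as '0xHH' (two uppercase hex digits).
Answer: 0x11

Derivation:
After byte 1 (0x28): reg=0xD8
After byte 2 (0x62): reg=0x2F
After byte 3 (0x45): reg=0x11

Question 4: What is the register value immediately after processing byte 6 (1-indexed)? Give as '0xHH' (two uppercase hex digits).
Answer: 0xC5

Derivation:
After byte 1 (0x28): reg=0xD8
After byte 2 (0x62): reg=0x2F
After byte 3 (0x45): reg=0x11
After byte 4 (0x0B): reg=0x46
After byte 5 (0x44): reg=0x0E
After byte 6 (0xFB): reg=0xC5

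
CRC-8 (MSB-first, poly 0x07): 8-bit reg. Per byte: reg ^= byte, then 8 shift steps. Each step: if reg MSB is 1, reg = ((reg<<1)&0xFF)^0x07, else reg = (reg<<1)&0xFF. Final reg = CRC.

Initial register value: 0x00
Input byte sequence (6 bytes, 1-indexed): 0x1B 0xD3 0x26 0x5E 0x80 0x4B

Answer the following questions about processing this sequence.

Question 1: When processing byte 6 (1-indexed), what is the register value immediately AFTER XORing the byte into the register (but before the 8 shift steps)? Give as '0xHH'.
Register before byte 6: 0x17
Byte 6: 0x4B
0x17 XOR 0x4B = 0x5C

Answer: 0x5C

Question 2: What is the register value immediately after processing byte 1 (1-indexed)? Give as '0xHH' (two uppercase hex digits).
Answer: 0x41

Derivation:
After byte 1 (0x1B): reg=0x41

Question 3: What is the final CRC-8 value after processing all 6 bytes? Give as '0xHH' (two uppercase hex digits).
After byte 1 (0x1B): reg=0x41
After byte 2 (0xD3): reg=0xF7
After byte 3 (0x26): reg=0x39
After byte 4 (0x5E): reg=0x32
After byte 5 (0x80): reg=0x17
After byte 6 (0x4B): reg=0x93

Answer: 0x93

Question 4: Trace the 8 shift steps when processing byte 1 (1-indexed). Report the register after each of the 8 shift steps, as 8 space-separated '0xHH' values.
Answer: 0x36 0x6C 0xD8 0xB7 0x69 0xD2 0xA3 0x41

Derivation:
Register before byte 1: 0x00
After XOR with byte 0x1B: 0x1B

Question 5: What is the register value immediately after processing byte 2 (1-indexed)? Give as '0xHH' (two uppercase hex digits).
Answer: 0xF7

Derivation:
After byte 1 (0x1B): reg=0x41
After byte 2 (0xD3): reg=0xF7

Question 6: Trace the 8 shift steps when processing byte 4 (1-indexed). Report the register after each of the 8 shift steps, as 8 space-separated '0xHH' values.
Answer: 0xCE 0x9B 0x31 0x62 0xC4 0x8F 0x19 0x32

Derivation:
After byte 1 (0x1B): reg=0x41
After byte 2 (0xD3): reg=0xF7
After byte 3 (0x26): reg=0x39
Register before byte 4: 0x39
After XOR with byte 0x5E: 0x67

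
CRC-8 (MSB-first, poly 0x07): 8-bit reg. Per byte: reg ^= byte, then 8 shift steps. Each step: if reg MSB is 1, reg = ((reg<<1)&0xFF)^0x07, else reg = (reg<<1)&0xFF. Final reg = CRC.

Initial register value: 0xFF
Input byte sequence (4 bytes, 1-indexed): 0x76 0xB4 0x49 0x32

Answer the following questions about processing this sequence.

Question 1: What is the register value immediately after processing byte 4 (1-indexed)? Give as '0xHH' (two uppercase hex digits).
Answer: 0xAE

Derivation:
After byte 1 (0x76): reg=0xB6
After byte 2 (0xB4): reg=0x0E
After byte 3 (0x49): reg=0xD2
After byte 4 (0x32): reg=0xAE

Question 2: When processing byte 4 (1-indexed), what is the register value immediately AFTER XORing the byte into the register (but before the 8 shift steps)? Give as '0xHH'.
Register before byte 4: 0xD2
Byte 4: 0x32
0xD2 XOR 0x32 = 0xE0

Answer: 0xE0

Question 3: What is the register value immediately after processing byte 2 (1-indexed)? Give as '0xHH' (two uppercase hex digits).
Answer: 0x0E

Derivation:
After byte 1 (0x76): reg=0xB6
After byte 2 (0xB4): reg=0x0E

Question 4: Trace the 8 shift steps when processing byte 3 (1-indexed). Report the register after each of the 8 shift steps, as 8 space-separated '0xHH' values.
After byte 1 (0x76): reg=0xB6
After byte 2 (0xB4): reg=0x0E
Register before byte 3: 0x0E
After XOR with byte 0x49: 0x47

Answer: 0x8E 0x1B 0x36 0x6C 0xD8 0xB7 0x69 0xD2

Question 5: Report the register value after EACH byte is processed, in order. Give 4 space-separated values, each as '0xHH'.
0xB6 0x0E 0xD2 0xAE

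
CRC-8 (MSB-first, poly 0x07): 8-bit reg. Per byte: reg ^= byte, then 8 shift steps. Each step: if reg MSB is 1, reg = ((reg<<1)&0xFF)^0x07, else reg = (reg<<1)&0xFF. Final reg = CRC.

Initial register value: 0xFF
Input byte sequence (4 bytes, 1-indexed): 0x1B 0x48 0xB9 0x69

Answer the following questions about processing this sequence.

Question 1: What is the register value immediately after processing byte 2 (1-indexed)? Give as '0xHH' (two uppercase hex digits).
Answer: 0xE8

Derivation:
After byte 1 (0x1B): reg=0xB2
After byte 2 (0x48): reg=0xE8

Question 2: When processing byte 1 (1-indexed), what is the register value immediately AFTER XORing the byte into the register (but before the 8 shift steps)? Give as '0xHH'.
Answer: 0xE4

Derivation:
Register before byte 1: 0xFF
Byte 1: 0x1B
0xFF XOR 0x1B = 0xE4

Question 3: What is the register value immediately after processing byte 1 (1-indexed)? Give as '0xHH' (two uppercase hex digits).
Answer: 0xB2

Derivation:
After byte 1 (0x1B): reg=0xB2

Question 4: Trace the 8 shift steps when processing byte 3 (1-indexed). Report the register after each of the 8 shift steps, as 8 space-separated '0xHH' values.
After byte 1 (0x1B): reg=0xB2
After byte 2 (0x48): reg=0xE8
Register before byte 3: 0xE8
After XOR with byte 0xB9: 0x51

Answer: 0xA2 0x43 0x86 0x0B 0x16 0x2C 0x58 0xB0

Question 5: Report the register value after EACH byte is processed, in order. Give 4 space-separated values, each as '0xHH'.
0xB2 0xE8 0xB0 0x01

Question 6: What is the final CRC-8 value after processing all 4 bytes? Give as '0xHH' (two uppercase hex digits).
Answer: 0x01

Derivation:
After byte 1 (0x1B): reg=0xB2
After byte 2 (0x48): reg=0xE8
After byte 3 (0xB9): reg=0xB0
After byte 4 (0x69): reg=0x01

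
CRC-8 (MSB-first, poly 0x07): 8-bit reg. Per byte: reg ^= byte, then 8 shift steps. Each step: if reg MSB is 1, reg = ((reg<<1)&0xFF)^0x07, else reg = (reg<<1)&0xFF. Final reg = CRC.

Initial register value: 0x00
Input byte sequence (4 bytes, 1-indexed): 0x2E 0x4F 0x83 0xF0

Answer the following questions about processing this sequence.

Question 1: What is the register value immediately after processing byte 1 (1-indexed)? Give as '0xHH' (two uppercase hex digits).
Answer: 0xCA

Derivation:
After byte 1 (0x2E): reg=0xCA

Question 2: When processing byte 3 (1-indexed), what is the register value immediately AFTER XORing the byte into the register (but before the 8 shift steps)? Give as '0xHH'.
Answer: 0x11

Derivation:
Register before byte 3: 0x92
Byte 3: 0x83
0x92 XOR 0x83 = 0x11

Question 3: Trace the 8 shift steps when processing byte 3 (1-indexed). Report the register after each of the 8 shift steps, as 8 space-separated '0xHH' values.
Answer: 0x22 0x44 0x88 0x17 0x2E 0x5C 0xB8 0x77

Derivation:
After byte 1 (0x2E): reg=0xCA
After byte 2 (0x4F): reg=0x92
Register before byte 3: 0x92
After XOR with byte 0x83: 0x11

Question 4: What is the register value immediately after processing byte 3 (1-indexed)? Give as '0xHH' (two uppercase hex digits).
After byte 1 (0x2E): reg=0xCA
After byte 2 (0x4F): reg=0x92
After byte 3 (0x83): reg=0x77

Answer: 0x77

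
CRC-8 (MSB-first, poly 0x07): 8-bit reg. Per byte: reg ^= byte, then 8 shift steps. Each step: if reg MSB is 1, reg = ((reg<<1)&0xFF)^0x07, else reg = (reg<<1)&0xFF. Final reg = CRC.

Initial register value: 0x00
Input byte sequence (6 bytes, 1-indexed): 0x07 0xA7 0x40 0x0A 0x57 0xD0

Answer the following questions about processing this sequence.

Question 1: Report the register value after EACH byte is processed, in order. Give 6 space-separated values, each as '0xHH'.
0x15 0x17 0xA2 0x51 0x12 0x40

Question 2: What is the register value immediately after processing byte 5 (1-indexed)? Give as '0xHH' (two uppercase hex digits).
Answer: 0x12

Derivation:
After byte 1 (0x07): reg=0x15
After byte 2 (0xA7): reg=0x17
After byte 3 (0x40): reg=0xA2
After byte 4 (0x0A): reg=0x51
After byte 5 (0x57): reg=0x12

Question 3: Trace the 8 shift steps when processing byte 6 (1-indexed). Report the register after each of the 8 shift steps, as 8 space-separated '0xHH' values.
Answer: 0x83 0x01 0x02 0x04 0x08 0x10 0x20 0x40

Derivation:
After byte 1 (0x07): reg=0x15
After byte 2 (0xA7): reg=0x17
After byte 3 (0x40): reg=0xA2
After byte 4 (0x0A): reg=0x51
After byte 5 (0x57): reg=0x12
Register before byte 6: 0x12
After XOR with byte 0xD0: 0xC2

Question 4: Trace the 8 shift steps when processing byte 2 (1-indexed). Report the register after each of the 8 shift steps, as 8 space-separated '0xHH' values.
Answer: 0x63 0xC6 0x8B 0x11 0x22 0x44 0x88 0x17

Derivation:
After byte 1 (0x07): reg=0x15
Register before byte 2: 0x15
After XOR with byte 0xA7: 0xB2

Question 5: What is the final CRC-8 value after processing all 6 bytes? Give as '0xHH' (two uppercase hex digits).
Answer: 0x40

Derivation:
After byte 1 (0x07): reg=0x15
After byte 2 (0xA7): reg=0x17
After byte 3 (0x40): reg=0xA2
After byte 4 (0x0A): reg=0x51
After byte 5 (0x57): reg=0x12
After byte 6 (0xD0): reg=0x40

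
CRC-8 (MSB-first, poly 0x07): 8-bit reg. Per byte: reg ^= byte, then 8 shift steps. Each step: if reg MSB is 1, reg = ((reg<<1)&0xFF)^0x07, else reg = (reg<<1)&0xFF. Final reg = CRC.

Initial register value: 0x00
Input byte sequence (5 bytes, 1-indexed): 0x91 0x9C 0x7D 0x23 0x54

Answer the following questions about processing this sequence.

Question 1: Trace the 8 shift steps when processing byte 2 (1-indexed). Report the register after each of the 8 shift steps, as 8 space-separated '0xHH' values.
Answer: 0xC4 0x8F 0x19 0x32 0x64 0xC8 0x97 0x29

Derivation:
After byte 1 (0x91): reg=0xFE
Register before byte 2: 0xFE
After XOR with byte 0x9C: 0x62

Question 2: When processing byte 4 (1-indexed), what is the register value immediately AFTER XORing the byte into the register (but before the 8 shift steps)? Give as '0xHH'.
Register before byte 4: 0xAB
Byte 4: 0x23
0xAB XOR 0x23 = 0x88

Answer: 0x88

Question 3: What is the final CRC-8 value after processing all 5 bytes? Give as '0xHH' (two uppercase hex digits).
Answer: 0xB5

Derivation:
After byte 1 (0x91): reg=0xFE
After byte 2 (0x9C): reg=0x29
After byte 3 (0x7D): reg=0xAB
After byte 4 (0x23): reg=0xB1
After byte 5 (0x54): reg=0xB5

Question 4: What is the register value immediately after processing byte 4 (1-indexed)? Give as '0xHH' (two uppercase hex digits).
Answer: 0xB1

Derivation:
After byte 1 (0x91): reg=0xFE
After byte 2 (0x9C): reg=0x29
After byte 3 (0x7D): reg=0xAB
After byte 4 (0x23): reg=0xB1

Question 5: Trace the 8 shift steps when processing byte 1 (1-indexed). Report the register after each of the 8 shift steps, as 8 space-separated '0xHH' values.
Answer: 0x25 0x4A 0x94 0x2F 0x5E 0xBC 0x7F 0xFE

Derivation:
Register before byte 1: 0x00
After XOR with byte 0x91: 0x91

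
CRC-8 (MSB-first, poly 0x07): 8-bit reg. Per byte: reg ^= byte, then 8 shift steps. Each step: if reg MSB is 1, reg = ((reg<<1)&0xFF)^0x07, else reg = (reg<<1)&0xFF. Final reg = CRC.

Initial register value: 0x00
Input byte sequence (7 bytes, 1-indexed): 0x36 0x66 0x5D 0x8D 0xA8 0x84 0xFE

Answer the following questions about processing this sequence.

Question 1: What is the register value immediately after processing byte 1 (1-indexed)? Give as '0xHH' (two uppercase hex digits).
After byte 1 (0x36): reg=0x82

Answer: 0x82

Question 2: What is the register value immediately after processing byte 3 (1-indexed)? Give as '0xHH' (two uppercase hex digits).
After byte 1 (0x36): reg=0x82
After byte 2 (0x66): reg=0xB2
After byte 3 (0x5D): reg=0x83

Answer: 0x83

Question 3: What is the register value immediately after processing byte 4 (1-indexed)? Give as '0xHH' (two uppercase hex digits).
Answer: 0x2A

Derivation:
After byte 1 (0x36): reg=0x82
After byte 2 (0x66): reg=0xB2
After byte 3 (0x5D): reg=0x83
After byte 4 (0x8D): reg=0x2A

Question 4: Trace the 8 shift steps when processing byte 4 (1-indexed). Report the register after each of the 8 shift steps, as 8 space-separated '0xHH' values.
After byte 1 (0x36): reg=0x82
After byte 2 (0x66): reg=0xB2
After byte 3 (0x5D): reg=0x83
Register before byte 4: 0x83
After XOR with byte 0x8D: 0x0E

Answer: 0x1C 0x38 0x70 0xE0 0xC7 0x89 0x15 0x2A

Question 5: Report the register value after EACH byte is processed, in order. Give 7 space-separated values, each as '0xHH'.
0x82 0xB2 0x83 0x2A 0x87 0x09 0xCB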